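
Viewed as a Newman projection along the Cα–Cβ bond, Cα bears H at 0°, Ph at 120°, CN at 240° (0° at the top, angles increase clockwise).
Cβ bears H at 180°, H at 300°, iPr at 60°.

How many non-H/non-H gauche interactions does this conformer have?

1

Non-H gauche pairs: Ph(120°)/iPr(60°) — 1 interaction.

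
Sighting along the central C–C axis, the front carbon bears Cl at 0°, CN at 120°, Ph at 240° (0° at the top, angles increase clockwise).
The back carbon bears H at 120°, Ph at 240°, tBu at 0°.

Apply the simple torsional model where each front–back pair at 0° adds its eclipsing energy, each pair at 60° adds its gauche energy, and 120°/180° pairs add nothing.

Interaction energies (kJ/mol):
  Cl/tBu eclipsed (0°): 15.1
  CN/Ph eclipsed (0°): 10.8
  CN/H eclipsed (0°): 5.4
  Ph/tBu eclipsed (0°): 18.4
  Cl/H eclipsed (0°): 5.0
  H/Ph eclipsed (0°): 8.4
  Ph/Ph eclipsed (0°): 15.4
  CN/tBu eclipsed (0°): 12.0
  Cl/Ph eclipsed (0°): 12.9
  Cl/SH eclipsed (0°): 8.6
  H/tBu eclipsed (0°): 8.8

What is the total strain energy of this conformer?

35.9 kJ/mol

This conformer is eclipsed. Cl at 0° is eclipsed with tBu at 0° (15.1); CN at 120° is eclipsed with H at 120° (5.4); Ph at 240° is eclipsed with Ph at 240° (15.4). Total 35.9 kJ/mol.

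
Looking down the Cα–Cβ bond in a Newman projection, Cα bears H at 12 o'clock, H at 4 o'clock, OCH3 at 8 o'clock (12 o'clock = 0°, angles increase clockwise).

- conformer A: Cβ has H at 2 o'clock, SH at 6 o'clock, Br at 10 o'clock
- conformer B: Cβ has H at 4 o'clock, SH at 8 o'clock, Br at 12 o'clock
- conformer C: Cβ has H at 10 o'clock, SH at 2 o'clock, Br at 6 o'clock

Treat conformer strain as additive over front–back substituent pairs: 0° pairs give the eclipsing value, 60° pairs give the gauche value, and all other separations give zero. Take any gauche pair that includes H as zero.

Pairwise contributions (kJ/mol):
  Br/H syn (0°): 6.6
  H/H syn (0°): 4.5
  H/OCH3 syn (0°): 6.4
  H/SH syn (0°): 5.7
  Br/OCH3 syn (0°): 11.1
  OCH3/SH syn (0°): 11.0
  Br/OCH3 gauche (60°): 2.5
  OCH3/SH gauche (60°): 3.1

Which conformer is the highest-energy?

B

A (staggered): OCH3(240°)/SH(180°) gauche 3.1; OCH3(240°)/Br(300°) gauche 2.5 → 5.6 kJ/mol.
B (eclipsed): H(0°)/Br(0°) eclipsed 6.6; H(120°)/H(120°) eclipsed 4.5; OCH3(240°)/SH(240°) eclipsed 11.0 → 22.1 kJ/mol.
C (staggered): OCH3(240°)/Br(180°) gauche 2.5 → 2.5 kJ/mol.
B has the highest total (22.1 kJ/mol).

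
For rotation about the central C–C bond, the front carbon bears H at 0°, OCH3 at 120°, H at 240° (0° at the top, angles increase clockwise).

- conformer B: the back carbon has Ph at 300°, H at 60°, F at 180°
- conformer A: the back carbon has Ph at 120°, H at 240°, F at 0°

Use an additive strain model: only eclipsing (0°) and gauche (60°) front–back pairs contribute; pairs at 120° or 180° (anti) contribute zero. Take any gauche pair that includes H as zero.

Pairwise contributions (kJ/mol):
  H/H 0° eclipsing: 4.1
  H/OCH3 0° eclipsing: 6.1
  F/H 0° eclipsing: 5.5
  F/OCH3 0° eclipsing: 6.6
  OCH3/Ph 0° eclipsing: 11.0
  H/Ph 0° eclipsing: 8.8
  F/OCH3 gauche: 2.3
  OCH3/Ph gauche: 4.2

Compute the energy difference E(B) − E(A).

-18.3 kJ/mol

B (staggered): OCH3(120°)/F(180°) gauche 2.3 → 2.3 kJ/mol.
A (eclipsed): H(0°)/F(0°) eclipsed 5.5; OCH3(120°)/Ph(120°) eclipsed 11.0; H(240°)/H(240°) eclipsed 4.1 → 20.6 kJ/mol.
E(B) − E(A) = 2.3 − 20.6 = -18.3 kJ/mol.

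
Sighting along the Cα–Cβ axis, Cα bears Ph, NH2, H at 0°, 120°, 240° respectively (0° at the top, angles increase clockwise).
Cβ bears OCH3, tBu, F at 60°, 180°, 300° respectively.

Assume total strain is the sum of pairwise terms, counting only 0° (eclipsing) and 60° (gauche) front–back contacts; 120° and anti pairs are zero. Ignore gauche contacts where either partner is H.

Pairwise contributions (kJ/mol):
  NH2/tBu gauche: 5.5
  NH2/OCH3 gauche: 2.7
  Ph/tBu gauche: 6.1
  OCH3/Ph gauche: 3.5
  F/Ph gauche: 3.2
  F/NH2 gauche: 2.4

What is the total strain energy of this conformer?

This conformer (staggered): Ph–OCH3 gauche, Ph–F gauche, NH2–OCH3 gauche, NH2–tBu gauche; 3.5 + 3.2 + 2.7 + 5.5 = 14.9 kJ/mol.

14.9 kJ/mol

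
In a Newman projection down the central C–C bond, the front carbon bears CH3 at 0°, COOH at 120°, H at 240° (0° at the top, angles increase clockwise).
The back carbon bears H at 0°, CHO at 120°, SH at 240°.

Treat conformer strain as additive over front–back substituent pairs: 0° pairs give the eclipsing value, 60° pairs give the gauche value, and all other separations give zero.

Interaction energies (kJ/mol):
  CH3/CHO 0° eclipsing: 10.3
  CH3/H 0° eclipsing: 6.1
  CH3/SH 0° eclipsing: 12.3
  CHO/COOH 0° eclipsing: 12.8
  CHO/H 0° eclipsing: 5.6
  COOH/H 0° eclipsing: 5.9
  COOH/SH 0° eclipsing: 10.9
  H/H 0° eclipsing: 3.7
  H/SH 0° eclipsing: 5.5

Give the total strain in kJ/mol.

This conformer is eclipsed. CH3 at 0° is eclipsed with H at 0° (6.1); COOH at 120° is eclipsed with CHO at 120° (12.8); H at 240° is eclipsed with SH at 240° (5.5). Total 24.4 kJ/mol.

24.4 kJ/mol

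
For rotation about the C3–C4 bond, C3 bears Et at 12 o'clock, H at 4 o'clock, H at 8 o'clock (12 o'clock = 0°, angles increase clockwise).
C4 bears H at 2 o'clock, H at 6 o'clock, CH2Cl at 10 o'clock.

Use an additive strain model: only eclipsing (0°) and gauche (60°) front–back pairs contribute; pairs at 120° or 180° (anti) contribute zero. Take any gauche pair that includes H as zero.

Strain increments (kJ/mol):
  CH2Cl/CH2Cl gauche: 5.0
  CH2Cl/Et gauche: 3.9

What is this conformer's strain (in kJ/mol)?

3.9 kJ/mol

This conformer is staggered. Et at 0° is gauche with CH2Cl at 300° (3.9). Total 3.9 kJ/mol.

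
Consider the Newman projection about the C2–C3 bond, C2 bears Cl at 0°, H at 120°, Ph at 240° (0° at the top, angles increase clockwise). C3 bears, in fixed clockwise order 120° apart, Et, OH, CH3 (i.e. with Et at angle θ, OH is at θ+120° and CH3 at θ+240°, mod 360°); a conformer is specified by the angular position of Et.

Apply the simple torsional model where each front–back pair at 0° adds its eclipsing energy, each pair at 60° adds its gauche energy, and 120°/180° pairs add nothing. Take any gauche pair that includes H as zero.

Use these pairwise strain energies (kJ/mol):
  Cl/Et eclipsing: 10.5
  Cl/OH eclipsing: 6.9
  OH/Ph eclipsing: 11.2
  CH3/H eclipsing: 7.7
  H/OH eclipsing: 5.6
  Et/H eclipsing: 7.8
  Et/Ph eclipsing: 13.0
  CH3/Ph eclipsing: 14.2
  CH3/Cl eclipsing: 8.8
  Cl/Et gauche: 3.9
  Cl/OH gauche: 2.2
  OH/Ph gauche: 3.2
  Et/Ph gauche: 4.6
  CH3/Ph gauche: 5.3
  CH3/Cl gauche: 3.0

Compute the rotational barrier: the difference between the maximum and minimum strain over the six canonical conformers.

Et at 0° (eclipsed): Cl–Et eclipsed, H–OH eclipsed, Ph–CH3 eclipsed; 10.5 + 5.6 + 14.2 = 30.3 kJ/mol.
Et at 60° (staggered): Cl–Et gauche, Cl–CH3 gauche, Ph–OH gauche, Ph–CH3 gauche; 3.9 + 3.0 + 3.2 + 5.3 = 15.4 kJ/mol.
Et at 120° (eclipsed): Cl–CH3 eclipsed, H–Et eclipsed, Ph–OH eclipsed; 8.8 + 7.8 + 11.2 = 27.8 kJ/mol.
Et at 180° (staggered): Cl–OH gauche, Cl–CH3 gauche, Ph–Et gauche, Ph–OH gauche; 2.2 + 3.0 + 4.6 + 3.2 = 13.0 kJ/mol.
Et at 240° (eclipsed): Cl–OH eclipsed, H–CH3 eclipsed, Ph–Et eclipsed; 6.9 + 7.7 + 13.0 = 27.6 kJ/mol.
Et at 300° (staggered): Cl–Et gauche, Cl–OH gauche, Ph–Et gauche, Ph–CH3 gauche; 3.9 + 2.2 + 4.6 + 5.3 = 16.0 kJ/mol.
Max at 0° (30.3 kJ/mol), min at 180° (13.0 kJ/mol); barrier = 17.3 kJ/mol.

17.3 kJ/mol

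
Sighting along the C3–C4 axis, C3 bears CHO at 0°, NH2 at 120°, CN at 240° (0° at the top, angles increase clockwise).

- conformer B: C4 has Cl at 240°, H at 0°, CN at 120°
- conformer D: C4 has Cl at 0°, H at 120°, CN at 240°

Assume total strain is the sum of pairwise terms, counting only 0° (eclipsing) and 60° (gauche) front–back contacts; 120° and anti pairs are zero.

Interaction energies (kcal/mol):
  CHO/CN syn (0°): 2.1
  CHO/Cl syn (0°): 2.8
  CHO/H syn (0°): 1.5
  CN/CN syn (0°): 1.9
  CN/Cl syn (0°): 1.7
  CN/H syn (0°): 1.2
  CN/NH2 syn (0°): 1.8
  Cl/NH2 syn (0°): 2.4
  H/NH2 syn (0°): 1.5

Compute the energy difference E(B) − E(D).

-1.2 kcal/mol

B is eclipsed. CHO at 0° is eclipsed with H at 0° (1.5); NH2 at 120° is eclipsed with CN at 120° (1.8); CN at 240° is eclipsed with Cl at 240° (1.7). Total 5.0 kcal/mol.
D is eclipsed. CHO at 0° is eclipsed with Cl at 0° (2.8); NH2 at 120° is eclipsed with H at 120° (1.5); CN at 240° is eclipsed with CN at 240° (1.9). Total 6.2 kcal/mol.
E(B) − E(D) = 5.0 − 6.2 = -1.2 kcal/mol.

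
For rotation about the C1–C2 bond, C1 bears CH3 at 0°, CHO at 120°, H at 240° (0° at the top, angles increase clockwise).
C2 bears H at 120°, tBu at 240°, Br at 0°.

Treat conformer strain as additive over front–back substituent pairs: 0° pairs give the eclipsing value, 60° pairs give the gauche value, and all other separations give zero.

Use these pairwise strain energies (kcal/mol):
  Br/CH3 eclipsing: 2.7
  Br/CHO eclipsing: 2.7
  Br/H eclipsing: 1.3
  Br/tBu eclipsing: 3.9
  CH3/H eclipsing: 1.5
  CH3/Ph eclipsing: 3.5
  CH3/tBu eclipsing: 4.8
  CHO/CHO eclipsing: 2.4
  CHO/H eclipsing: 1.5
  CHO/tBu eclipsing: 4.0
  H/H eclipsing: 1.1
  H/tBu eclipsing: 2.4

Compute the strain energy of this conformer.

This conformer (eclipsed): CH3–Br eclipsed, CHO–H eclipsed, H–tBu eclipsed; 2.7 + 1.5 + 2.4 = 6.6 kcal/mol.

6.6 kcal/mol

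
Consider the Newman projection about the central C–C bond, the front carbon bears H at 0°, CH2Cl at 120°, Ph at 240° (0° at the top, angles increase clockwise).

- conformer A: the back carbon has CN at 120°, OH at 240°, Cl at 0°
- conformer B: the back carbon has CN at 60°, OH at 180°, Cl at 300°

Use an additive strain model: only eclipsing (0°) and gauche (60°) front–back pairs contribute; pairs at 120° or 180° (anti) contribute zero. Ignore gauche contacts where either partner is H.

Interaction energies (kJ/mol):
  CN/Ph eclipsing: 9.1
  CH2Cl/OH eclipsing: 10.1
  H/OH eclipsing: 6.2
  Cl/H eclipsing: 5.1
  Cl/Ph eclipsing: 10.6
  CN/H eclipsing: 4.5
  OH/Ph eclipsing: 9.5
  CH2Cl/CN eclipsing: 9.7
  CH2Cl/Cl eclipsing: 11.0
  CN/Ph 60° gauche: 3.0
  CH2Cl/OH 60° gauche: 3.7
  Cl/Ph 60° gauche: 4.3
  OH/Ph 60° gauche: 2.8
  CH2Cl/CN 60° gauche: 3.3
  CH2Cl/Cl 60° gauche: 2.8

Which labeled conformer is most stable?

B

A is eclipsed. H at 0° is eclipsed with Cl at 0° (5.1); CH2Cl at 120° is eclipsed with CN at 120° (9.7); Ph at 240° is eclipsed with OH at 240° (9.5). Total 24.3 kJ/mol.
B is staggered. CH2Cl at 120° is gauche with CN at 60° (3.3); CH2Cl at 120° is gauche with OH at 180° (3.7); Ph at 240° is gauche with OH at 180° (2.8); Ph at 240° is gauche with Cl at 300° (4.3). Total 14.1 kJ/mol.
B has the lowest total (14.1 kJ/mol).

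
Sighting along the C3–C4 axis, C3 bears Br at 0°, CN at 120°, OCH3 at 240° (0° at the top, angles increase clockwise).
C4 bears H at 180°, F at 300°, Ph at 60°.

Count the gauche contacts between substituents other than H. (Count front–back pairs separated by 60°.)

Non-H gauche pairs: Br(0°)/F(300°); Br(0°)/Ph(60°); CN(120°)/Ph(60°); OCH3(240°)/F(300°) — 4 interactions.

4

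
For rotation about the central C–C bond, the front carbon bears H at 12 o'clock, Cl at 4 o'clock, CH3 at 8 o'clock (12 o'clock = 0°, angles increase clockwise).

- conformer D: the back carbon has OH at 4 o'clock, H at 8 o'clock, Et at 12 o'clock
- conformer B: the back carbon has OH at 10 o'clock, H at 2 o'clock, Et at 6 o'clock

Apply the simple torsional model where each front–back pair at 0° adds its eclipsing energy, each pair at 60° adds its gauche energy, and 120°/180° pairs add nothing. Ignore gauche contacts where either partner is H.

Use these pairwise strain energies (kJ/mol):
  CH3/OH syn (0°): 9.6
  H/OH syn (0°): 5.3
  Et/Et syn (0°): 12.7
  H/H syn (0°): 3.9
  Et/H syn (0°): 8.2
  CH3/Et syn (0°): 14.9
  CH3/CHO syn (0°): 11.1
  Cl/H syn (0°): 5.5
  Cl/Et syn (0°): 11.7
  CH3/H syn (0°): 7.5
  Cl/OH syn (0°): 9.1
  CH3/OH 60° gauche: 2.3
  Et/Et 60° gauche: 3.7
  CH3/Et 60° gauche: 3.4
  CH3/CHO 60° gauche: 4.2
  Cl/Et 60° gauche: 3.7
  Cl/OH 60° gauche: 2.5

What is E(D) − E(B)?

D (eclipsed): H(0°)/Et(0°) eclipsed 8.2; Cl(120°)/OH(120°) eclipsed 9.1; CH3(240°)/H(240°) eclipsed 7.5 → 24.8 kJ/mol.
B (staggered): Cl(120°)/Et(180°) gauche 3.7; CH3(240°)/OH(300°) gauche 2.3; CH3(240°)/Et(180°) gauche 3.4 → 9.4 kJ/mol.
E(D) − E(B) = 24.8 − 9.4 = +15.4 kJ/mol.

+15.4 kJ/mol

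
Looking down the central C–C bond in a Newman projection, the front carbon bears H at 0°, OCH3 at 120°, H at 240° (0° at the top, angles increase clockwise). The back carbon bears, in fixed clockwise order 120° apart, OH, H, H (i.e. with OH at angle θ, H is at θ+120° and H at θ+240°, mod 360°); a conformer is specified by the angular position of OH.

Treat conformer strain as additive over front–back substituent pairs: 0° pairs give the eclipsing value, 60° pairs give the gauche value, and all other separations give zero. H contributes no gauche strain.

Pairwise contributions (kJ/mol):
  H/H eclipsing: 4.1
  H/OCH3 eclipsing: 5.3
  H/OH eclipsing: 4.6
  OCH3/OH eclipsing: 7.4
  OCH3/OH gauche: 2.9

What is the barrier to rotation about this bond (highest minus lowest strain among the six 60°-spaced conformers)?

15.6 kJ/mol

OH at 0° (eclipsed): H(0°)/OH(0°) eclipsed 4.6; OCH3(120°)/H(120°) eclipsed 5.3; H(240°)/H(240°) eclipsed 4.1 → 14.0 kJ/mol.
OH at 60° (staggered): OCH3(120°)/OH(60°) gauche 2.9 → 2.9 kJ/mol.
OH at 120° (eclipsed): H(0°)/H(0°) eclipsed 4.1; OCH3(120°)/OH(120°) eclipsed 7.4; H(240°)/H(240°) eclipsed 4.1 → 15.6 kJ/mol.
OH at 180° (staggered): OCH3(120°)/OH(180°) gauche 2.9 → 2.9 kJ/mol.
OH at 240° (eclipsed): H(0°)/H(0°) eclipsed 4.1; OCH3(120°)/H(120°) eclipsed 5.3; H(240°)/OH(240°) eclipsed 4.6 → 14.0 kJ/mol.
OH at 300° (staggered): no non-H gauche contacts → 0.0 kJ/mol.
Max at 120° (15.6 kJ/mol), min at 300° (0.0 kJ/mol); barrier = 15.6 kJ/mol.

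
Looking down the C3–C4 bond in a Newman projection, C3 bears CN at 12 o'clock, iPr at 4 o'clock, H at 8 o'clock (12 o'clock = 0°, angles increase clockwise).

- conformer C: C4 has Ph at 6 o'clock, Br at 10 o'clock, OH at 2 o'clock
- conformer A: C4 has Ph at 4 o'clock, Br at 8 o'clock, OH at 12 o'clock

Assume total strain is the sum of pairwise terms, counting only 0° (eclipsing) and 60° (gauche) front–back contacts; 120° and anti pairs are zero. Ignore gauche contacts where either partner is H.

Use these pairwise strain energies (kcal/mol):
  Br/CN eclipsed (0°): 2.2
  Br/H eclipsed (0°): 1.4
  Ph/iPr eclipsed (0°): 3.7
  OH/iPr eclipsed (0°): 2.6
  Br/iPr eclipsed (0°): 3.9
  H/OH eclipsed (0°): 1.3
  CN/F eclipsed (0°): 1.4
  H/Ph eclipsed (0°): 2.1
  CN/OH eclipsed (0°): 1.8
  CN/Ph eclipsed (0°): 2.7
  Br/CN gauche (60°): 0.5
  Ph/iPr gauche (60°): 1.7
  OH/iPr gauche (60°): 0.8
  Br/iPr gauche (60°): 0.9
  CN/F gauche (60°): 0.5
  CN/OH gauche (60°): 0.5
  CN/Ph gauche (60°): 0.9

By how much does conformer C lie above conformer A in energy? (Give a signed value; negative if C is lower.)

-3.4 kcal/mol

C (staggered): CN–Br gauche, CN–OH gauche, iPr–Ph gauche, iPr–OH gauche; 0.5 + 0.5 + 1.7 + 0.8 = 3.5 kcal/mol.
A (eclipsed): CN–OH eclipsed, iPr–Ph eclipsed, H–Br eclipsed; 1.8 + 3.7 + 1.4 = 6.9 kcal/mol.
E(C) − E(A) = 3.5 − 6.9 = -3.4 kcal/mol.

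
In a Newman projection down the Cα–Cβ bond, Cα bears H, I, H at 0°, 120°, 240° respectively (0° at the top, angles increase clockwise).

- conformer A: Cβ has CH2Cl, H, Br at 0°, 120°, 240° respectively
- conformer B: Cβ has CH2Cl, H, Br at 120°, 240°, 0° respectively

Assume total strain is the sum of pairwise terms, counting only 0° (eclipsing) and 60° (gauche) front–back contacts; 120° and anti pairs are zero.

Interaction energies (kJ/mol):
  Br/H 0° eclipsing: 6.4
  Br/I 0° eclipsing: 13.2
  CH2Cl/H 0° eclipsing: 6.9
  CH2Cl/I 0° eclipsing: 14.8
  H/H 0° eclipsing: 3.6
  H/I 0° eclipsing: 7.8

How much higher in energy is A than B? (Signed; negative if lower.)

-3.7 kJ/mol

A (eclipsed): H(0°)/CH2Cl(0°) eclipsed 6.9; I(120°)/H(120°) eclipsed 7.8; H(240°)/Br(240°) eclipsed 6.4 → 21.1 kJ/mol.
B (eclipsed): H(0°)/Br(0°) eclipsed 6.4; I(120°)/CH2Cl(120°) eclipsed 14.8; H(240°)/H(240°) eclipsed 3.6 → 24.8 kJ/mol.
E(A) − E(B) = 21.1 − 24.8 = -3.7 kJ/mol.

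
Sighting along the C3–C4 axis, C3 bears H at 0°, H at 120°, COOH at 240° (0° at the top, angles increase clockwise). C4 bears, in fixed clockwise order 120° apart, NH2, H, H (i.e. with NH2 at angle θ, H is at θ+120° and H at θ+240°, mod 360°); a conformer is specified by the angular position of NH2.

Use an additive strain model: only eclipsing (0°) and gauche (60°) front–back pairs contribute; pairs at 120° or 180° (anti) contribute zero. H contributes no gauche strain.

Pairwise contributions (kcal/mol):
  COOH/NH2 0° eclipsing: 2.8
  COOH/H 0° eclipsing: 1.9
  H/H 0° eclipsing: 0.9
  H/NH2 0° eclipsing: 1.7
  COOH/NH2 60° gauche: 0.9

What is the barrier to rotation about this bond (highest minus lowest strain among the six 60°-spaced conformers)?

NH2 at 0° (eclipsed): H(0°)/NH2(0°) eclipsed 1.7; H(120°)/H(120°) eclipsed 0.9; COOH(240°)/H(240°) eclipsed 1.9 → 4.5 kcal/mol.
NH2 at 60° (staggered): no non-H gauche contacts → 0.0 kcal/mol.
NH2 at 120° (eclipsed): H(0°)/H(0°) eclipsed 0.9; H(120°)/NH2(120°) eclipsed 1.7; COOH(240°)/H(240°) eclipsed 1.9 → 4.5 kcal/mol.
NH2 at 180° (staggered): COOH(240°)/NH2(180°) gauche 0.9 → 0.9 kcal/mol.
NH2 at 240° (eclipsed): H(0°)/H(0°) eclipsed 0.9; H(120°)/H(120°) eclipsed 0.9; COOH(240°)/NH2(240°) eclipsed 2.8 → 4.6 kcal/mol.
NH2 at 300° (staggered): COOH(240°)/NH2(300°) gauche 0.9 → 0.9 kcal/mol.
Max at 240° (4.6 kcal/mol), min at 60° (0.0 kcal/mol); barrier = 4.6 kcal/mol.

4.6 kcal/mol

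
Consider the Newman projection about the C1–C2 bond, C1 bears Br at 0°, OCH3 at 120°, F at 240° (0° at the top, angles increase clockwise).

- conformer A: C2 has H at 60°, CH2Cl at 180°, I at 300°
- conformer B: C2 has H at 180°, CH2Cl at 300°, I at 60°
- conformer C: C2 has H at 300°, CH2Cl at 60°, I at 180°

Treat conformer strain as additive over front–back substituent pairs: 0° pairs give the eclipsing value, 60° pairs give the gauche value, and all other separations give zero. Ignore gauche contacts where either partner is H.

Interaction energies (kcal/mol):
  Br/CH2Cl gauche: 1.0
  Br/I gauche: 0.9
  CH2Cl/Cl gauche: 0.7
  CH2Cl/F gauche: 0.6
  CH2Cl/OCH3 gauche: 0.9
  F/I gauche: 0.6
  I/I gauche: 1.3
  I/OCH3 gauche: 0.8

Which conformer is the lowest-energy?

A

A (staggered): Br(0°)/I(300°) gauche 0.9; OCH3(120°)/CH2Cl(180°) gauche 0.9; F(240°)/CH2Cl(180°) gauche 0.6; F(240°)/I(300°) gauche 0.6 → 3.0 kcal/mol.
B (staggered): Br(0°)/CH2Cl(300°) gauche 1.0; Br(0°)/I(60°) gauche 0.9; OCH3(120°)/I(60°) gauche 0.8; F(240°)/CH2Cl(300°) gauche 0.6 → 3.3 kcal/mol.
C (staggered): Br(0°)/CH2Cl(60°) gauche 1.0; OCH3(120°)/CH2Cl(60°) gauche 0.9; OCH3(120°)/I(180°) gauche 0.8; F(240°)/I(180°) gauche 0.6 → 3.3 kcal/mol.
A has the lowest total (3.0 kcal/mol).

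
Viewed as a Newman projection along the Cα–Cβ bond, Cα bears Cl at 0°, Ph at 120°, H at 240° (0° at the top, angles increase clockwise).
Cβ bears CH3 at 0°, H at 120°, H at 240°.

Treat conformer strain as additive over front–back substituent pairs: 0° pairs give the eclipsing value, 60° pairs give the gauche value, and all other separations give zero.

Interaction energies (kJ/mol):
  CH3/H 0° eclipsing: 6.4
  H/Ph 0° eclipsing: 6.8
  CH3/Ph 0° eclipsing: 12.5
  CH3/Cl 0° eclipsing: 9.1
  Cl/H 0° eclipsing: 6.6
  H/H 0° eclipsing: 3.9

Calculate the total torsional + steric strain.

This conformer (eclipsed): Cl(0°)/CH3(0°) eclipsed 9.1; Ph(120°)/H(120°) eclipsed 6.8; H(240°)/H(240°) eclipsed 3.9 → 19.8 kJ/mol.

19.8 kJ/mol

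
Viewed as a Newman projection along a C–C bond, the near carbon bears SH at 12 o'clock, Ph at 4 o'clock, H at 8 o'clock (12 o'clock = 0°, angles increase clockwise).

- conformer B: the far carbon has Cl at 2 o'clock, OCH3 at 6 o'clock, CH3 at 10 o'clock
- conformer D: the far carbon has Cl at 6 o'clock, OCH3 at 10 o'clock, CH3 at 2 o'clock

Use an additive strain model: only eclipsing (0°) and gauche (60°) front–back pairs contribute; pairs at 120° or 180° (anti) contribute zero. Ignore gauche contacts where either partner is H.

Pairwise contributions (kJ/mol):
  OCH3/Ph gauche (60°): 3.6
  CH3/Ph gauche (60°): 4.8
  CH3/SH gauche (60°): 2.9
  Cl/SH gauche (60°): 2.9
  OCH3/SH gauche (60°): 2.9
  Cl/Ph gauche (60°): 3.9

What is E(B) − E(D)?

B is staggered. SH at 0° is gauche with Cl at 60° (2.9); SH at 0° is gauche with CH3 at 300° (2.9); Ph at 120° is gauche with Cl at 60° (3.9); Ph at 120° is gauche with OCH3 at 180° (3.6). Total 13.3 kJ/mol.
D is staggered. SH at 0° is gauche with OCH3 at 300° (2.9); SH at 0° is gauche with CH3 at 60° (2.9); Ph at 120° is gauche with Cl at 180° (3.9); Ph at 120° is gauche with CH3 at 60° (4.8). Total 14.5 kJ/mol.
E(B) − E(D) = 13.3 − 14.5 = -1.2 kJ/mol.

-1.2 kJ/mol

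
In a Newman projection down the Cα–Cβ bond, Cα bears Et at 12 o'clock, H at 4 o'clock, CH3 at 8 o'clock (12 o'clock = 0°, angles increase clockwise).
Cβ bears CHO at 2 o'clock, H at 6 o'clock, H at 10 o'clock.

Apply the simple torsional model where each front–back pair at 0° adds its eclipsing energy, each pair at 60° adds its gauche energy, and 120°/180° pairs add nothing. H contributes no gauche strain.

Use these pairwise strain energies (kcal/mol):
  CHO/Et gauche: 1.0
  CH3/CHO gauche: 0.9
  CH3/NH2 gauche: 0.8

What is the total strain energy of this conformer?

This conformer is staggered. Et at 0° is gauche with CHO at 60° (1.0). Total 1.0 kcal/mol.

1.0 kcal/mol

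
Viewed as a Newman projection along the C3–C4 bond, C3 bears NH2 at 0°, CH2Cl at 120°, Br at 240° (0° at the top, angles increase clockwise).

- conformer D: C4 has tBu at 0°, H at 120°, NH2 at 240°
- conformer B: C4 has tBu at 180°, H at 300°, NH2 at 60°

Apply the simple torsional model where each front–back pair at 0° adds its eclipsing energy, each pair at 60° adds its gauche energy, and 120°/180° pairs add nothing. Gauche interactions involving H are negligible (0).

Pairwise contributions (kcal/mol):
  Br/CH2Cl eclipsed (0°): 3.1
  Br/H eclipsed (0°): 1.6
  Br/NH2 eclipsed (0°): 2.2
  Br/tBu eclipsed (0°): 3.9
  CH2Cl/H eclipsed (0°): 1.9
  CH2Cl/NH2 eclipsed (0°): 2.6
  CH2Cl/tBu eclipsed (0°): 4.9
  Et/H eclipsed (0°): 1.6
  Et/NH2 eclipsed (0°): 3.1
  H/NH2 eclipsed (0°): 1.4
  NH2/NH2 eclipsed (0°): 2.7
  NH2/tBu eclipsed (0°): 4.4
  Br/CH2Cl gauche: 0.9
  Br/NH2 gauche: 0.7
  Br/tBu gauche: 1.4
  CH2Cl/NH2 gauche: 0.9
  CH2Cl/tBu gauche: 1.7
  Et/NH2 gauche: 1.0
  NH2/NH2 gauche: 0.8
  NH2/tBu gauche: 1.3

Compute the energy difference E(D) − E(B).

+3.7 kcal/mol

D (eclipsed): NH2(0°)/tBu(0°) eclipsed 4.4; CH2Cl(120°)/H(120°) eclipsed 1.9; Br(240°)/NH2(240°) eclipsed 2.2 → 8.5 kcal/mol.
B (staggered): NH2(0°)/NH2(60°) gauche 0.8; CH2Cl(120°)/tBu(180°) gauche 1.7; CH2Cl(120°)/NH2(60°) gauche 0.9; Br(240°)/tBu(180°) gauche 1.4 → 4.8 kcal/mol.
E(D) − E(B) = 8.5 − 4.8 = +3.7 kcal/mol.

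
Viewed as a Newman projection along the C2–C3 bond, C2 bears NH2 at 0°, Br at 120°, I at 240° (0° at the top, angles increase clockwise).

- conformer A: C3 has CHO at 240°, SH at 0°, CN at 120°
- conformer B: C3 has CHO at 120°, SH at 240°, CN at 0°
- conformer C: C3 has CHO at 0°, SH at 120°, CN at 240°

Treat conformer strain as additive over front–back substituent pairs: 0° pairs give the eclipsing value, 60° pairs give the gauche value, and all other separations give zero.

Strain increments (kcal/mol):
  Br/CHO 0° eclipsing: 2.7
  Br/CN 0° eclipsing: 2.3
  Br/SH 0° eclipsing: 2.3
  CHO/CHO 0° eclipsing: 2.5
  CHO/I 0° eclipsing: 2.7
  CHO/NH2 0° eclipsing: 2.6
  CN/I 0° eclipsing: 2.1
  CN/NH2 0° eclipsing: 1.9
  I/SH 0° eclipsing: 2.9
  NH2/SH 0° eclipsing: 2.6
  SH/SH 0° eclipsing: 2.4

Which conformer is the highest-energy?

A

A is eclipsed. NH2 at 0° is eclipsed with SH at 0° (2.6); Br at 120° is eclipsed with CN at 120° (2.3); I at 240° is eclipsed with CHO at 240° (2.7). Total 7.6 kcal/mol.
B is eclipsed. NH2 at 0° is eclipsed with CN at 0° (1.9); Br at 120° is eclipsed with CHO at 120° (2.7); I at 240° is eclipsed with SH at 240° (2.9). Total 7.5 kcal/mol.
C is eclipsed. NH2 at 0° is eclipsed with CHO at 0° (2.6); Br at 120° is eclipsed with SH at 120° (2.3); I at 240° is eclipsed with CN at 240° (2.1). Total 7.0 kcal/mol.
A has the highest total (7.6 kcal/mol).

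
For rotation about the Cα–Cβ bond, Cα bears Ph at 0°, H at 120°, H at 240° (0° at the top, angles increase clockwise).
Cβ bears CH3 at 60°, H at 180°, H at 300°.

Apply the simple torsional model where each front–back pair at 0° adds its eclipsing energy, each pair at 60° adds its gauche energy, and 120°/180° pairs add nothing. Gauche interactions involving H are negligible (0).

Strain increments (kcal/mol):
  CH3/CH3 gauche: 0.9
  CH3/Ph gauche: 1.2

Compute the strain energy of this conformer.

1.2 kcal/mol

This conformer (staggered): Ph–CH3 gauche; 1.2 = 1.2 kcal/mol.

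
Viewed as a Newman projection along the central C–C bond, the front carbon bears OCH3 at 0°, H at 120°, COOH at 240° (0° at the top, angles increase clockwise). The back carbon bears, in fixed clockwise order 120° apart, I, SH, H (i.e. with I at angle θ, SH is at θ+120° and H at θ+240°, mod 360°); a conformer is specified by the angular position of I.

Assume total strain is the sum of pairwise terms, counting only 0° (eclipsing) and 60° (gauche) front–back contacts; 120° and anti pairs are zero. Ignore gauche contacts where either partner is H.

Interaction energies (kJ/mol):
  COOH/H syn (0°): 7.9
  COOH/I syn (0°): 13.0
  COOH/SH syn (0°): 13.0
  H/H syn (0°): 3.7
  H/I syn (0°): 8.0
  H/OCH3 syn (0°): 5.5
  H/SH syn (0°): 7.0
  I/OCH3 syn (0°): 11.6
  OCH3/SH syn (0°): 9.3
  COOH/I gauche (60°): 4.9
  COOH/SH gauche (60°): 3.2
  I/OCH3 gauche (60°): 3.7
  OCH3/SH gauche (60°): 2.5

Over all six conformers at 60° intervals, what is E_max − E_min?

19.6 kJ/mol

I at 0° (eclipsed): OCH3(0°)/I(0°) eclipsed 11.6; H(120°)/SH(120°) eclipsed 7.0; COOH(240°)/H(240°) eclipsed 7.9 → 26.5 kJ/mol.
I at 60° (staggered): OCH3(0°)/I(60°) gauche 3.7; COOH(240°)/SH(180°) gauche 3.2 → 6.9 kJ/mol.
I at 120° (eclipsed): OCH3(0°)/H(0°) eclipsed 5.5; H(120°)/I(120°) eclipsed 8.0; COOH(240°)/SH(240°) eclipsed 13.0 → 26.5 kJ/mol.
I at 180° (staggered): OCH3(0°)/SH(300°) gauche 2.5; COOH(240°)/I(180°) gauche 4.9; COOH(240°)/SH(300°) gauche 3.2 → 10.6 kJ/mol.
I at 240° (eclipsed): OCH3(0°)/SH(0°) eclipsed 9.3; H(120°)/H(120°) eclipsed 3.7; COOH(240°)/I(240°) eclipsed 13.0 → 26.0 kJ/mol.
I at 300° (staggered): OCH3(0°)/I(300°) gauche 3.7; OCH3(0°)/SH(60°) gauche 2.5; COOH(240°)/I(300°) gauche 4.9 → 11.1 kJ/mol.
Max at 0° (26.5 kJ/mol), min at 60° (6.9 kJ/mol); barrier = 19.6 kJ/mol.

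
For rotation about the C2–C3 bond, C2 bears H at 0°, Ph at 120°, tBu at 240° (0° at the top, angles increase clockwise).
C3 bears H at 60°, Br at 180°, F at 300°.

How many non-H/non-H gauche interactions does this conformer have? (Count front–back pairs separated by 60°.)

Non-H gauche pairs: Ph(120°)/Br(180°); tBu(240°)/Br(180°); tBu(240°)/F(300°) — 3 interactions.

3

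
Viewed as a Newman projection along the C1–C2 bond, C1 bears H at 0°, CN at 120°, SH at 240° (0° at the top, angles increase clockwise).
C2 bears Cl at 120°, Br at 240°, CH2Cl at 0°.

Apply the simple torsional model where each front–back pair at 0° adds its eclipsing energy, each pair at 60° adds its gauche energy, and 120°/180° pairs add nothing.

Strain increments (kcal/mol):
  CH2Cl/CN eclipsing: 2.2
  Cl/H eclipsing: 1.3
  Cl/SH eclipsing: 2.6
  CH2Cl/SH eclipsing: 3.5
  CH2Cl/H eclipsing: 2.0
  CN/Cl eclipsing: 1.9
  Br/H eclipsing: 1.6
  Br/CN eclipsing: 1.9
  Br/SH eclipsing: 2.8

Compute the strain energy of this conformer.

This conformer (eclipsed): H(0°)/CH2Cl(0°) eclipsed 2.0; CN(120°)/Cl(120°) eclipsed 1.9; SH(240°)/Br(240°) eclipsed 2.8 → 6.7 kcal/mol.

6.7 kcal/mol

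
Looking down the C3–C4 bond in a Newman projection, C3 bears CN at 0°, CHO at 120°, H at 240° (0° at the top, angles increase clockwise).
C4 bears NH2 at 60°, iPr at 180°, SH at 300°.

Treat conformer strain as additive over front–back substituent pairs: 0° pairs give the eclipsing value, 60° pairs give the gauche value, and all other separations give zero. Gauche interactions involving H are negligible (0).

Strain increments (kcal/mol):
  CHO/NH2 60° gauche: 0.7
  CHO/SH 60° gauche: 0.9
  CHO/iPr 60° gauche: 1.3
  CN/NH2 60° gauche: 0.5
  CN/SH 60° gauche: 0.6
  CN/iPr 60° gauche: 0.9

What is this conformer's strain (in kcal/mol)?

This conformer (staggered): CN(0°)/NH2(60°) gauche 0.5; CN(0°)/SH(300°) gauche 0.6; CHO(120°)/NH2(60°) gauche 0.7; CHO(120°)/iPr(180°) gauche 1.3 → 3.1 kcal/mol.

3.1 kcal/mol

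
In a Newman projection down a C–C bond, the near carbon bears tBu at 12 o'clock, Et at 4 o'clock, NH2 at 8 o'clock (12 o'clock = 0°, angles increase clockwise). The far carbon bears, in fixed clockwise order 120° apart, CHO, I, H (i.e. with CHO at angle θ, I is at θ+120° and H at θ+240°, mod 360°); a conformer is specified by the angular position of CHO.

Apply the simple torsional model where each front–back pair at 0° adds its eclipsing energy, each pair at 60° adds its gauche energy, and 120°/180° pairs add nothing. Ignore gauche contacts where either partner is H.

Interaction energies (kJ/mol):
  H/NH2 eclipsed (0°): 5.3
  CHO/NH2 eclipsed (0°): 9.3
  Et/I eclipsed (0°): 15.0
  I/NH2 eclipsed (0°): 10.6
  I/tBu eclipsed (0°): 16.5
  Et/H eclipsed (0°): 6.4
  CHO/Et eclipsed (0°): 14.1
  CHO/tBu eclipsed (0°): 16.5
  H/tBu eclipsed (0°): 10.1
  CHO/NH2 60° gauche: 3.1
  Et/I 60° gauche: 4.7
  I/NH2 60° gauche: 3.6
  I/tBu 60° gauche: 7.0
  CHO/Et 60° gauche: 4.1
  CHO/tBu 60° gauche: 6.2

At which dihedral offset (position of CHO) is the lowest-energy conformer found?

CHO at 0° is eclipsed. tBu at 0° is eclipsed with CHO at 0° (16.5); Et at 120° is eclipsed with I at 120° (15.0); NH2 at 240° is eclipsed with H at 240° (5.3). Total 36.8 kJ/mol.
CHO at 60° is staggered. tBu at 0° is gauche with CHO at 60° (6.2); Et at 120° is gauche with CHO at 60° (4.1); Et at 120° is gauche with I at 180° (4.7); NH2 at 240° is gauche with I at 180° (3.6). Total 18.6 kJ/mol.
CHO at 120° is eclipsed. tBu at 0° is eclipsed with H at 0° (10.1); Et at 120° is eclipsed with CHO at 120° (14.1); NH2 at 240° is eclipsed with I at 240° (10.6). Total 34.8 kJ/mol.
CHO at 180° is staggered. tBu at 0° is gauche with I at 300° (7.0); Et at 120° is gauche with CHO at 180° (4.1); NH2 at 240° is gauche with CHO at 180° (3.1); NH2 at 240° is gauche with I at 300° (3.6). Total 17.8 kJ/mol.
CHO at 240° is eclipsed. tBu at 0° is eclipsed with I at 0° (16.5); Et at 120° is eclipsed with H at 120° (6.4); NH2 at 240° is eclipsed with CHO at 240° (9.3). Total 32.2 kJ/mol.
CHO at 300° is staggered. tBu at 0° is gauche with CHO at 300° (6.2); tBu at 0° is gauche with I at 60° (7.0); Et at 120° is gauche with I at 60° (4.7); NH2 at 240° is gauche with CHO at 300° (3.1). Total 21.0 kJ/mol.
The minimum (17.8 kJ/mol) occurs with CHO at 180°.

180°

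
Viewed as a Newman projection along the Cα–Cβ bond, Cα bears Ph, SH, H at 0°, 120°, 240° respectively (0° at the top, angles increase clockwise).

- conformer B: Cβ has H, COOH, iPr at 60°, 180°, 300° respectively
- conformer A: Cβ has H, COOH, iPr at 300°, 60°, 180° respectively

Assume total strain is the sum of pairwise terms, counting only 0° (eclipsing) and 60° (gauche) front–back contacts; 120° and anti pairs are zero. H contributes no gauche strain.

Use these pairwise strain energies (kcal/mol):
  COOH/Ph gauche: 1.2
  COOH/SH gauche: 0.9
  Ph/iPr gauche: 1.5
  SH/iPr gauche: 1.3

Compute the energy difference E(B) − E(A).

-1.0 kcal/mol

B is staggered. Ph at 0° is gauche with iPr at 300° (1.5); SH at 120° is gauche with COOH at 180° (0.9). Total 2.4 kcal/mol.
A is staggered. Ph at 0° is gauche with COOH at 60° (1.2); SH at 120° is gauche with COOH at 60° (0.9); SH at 120° is gauche with iPr at 180° (1.3). Total 3.4 kcal/mol.
E(B) − E(A) = 2.4 − 3.4 = -1.0 kcal/mol.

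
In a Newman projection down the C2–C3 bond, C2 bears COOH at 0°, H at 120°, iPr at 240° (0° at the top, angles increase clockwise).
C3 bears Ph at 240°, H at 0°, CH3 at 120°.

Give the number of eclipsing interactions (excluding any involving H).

1

Non-H eclipsing pairs: iPr(240°)/Ph(240°) — 1 interaction.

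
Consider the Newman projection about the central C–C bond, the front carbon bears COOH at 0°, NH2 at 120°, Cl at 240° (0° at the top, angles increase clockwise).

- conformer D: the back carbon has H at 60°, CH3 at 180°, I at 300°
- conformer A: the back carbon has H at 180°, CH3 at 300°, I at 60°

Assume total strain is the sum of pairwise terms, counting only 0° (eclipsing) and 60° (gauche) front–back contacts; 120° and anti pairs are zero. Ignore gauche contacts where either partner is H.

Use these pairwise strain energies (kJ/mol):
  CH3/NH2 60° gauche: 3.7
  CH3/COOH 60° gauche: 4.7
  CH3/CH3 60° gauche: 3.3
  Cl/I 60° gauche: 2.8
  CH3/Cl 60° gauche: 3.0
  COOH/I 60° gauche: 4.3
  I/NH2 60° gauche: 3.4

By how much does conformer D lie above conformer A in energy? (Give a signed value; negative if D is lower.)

-1.6 kJ/mol

D (staggered): COOH(0°)/I(300°) gauche 4.3; NH2(120°)/CH3(180°) gauche 3.7; Cl(240°)/CH3(180°) gauche 3.0; Cl(240°)/I(300°) gauche 2.8 → 13.8 kJ/mol.
A (staggered): COOH(0°)/CH3(300°) gauche 4.7; COOH(0°)/I(60°) gauche 4.3; NH2(120°)/I(60°) gauche 3.4; Cl(240°)/CH3(300°) gauche 3.0 → 15.4 kJ/mol.
E(D) − E(A) = 13.8 − 15.4 = -1.6 kJ/mol.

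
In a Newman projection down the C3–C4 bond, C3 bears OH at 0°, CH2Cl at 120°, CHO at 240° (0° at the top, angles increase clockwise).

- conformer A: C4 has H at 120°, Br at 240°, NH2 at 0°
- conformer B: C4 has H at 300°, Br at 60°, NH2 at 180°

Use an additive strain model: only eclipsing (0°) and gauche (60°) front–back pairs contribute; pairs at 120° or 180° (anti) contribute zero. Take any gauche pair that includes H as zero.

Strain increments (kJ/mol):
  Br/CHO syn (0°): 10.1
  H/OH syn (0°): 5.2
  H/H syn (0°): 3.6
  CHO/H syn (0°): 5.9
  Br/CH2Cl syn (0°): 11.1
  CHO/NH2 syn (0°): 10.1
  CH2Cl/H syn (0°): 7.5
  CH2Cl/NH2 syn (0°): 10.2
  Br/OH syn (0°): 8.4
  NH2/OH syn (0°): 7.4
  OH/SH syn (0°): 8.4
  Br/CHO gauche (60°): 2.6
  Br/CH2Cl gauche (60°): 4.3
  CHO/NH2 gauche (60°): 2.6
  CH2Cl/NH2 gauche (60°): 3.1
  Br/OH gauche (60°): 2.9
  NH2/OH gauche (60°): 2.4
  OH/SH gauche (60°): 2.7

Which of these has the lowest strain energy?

B

A is eclipsed. OH at 0° is eclipsed with NH2 at 0° (7.4); CH2Cl at 120° is eclipsed with H at 120° (7.5); CHO at 240° is eclipsed with Br at 240° (10.1). Total 25.0 kJ/mol.
B is staggered. OH at 0° is gauche with Br at 60° (2.9); CH2Cl at 120° is gauche with Br at 60° (4.3); CH2Cl at 120° is gauche with NH2 at 180° (3.1); CHO at 240° is gauche with NH2 at 180° (2.6). Total 12.9 kJ/mol.
B has the lowest total (12.9 kJ/mol).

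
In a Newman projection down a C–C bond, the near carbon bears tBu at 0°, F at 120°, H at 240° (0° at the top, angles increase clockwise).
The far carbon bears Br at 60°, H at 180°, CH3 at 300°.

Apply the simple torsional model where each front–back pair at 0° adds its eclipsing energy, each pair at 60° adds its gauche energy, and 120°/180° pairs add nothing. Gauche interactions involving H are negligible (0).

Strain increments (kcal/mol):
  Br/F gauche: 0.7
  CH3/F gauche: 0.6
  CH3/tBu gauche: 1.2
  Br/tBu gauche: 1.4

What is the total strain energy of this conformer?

3.3 kcal/mol

This conformer (staggered): tBu(0°)/Br(60°) gauche 1.4; tBu(0°)/CH3(300°) gauche 1.2; F(120°)/Br(60°) gauche 0.7 → 3.3 kcal/mol.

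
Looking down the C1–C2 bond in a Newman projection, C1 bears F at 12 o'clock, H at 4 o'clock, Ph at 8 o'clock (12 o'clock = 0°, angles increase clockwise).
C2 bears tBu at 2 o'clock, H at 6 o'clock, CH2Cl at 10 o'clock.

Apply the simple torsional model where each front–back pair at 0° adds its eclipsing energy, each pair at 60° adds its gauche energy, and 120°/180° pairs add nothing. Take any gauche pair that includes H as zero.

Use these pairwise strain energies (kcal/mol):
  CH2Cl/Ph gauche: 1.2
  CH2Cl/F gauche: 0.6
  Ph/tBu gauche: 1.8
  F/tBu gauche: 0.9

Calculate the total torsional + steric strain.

2.7 kcal/mol

This conformer (staggered): F(0°)/tBu(60°) gauche 0.9; F(0°)/CH2Cl(300°) gauche 0.6; Ph(240°)/CH2Cl(300°) gauche 1.2 → 2.7 kcal/mol.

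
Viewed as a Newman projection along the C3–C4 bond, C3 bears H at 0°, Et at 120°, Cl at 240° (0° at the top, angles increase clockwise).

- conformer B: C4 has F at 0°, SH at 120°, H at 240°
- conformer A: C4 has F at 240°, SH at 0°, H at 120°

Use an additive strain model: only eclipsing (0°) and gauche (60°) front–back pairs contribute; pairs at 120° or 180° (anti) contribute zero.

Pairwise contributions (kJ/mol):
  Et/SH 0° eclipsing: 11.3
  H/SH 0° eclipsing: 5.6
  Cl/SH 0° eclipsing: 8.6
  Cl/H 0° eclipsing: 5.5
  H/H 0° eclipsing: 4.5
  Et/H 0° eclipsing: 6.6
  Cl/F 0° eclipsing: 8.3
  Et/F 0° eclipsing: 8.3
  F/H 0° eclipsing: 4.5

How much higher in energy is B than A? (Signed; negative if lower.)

B (eclipsed): H(0°)/F(0°) eclipsed 4.5; Et(120°)/SH(120°) eclipsed 11.3; Cl(240°)/H(240°) eclipsed 5.5 → 21.3 kJ/mol.
A (eclipsed): H(0°)/SH(0°) eclipsed 5.6; Et(120°)/H(120°) eclipsed 6.6; Cl(240°)/F(240°) eclipsed 8.3 → 20.5 kJ/mol.
E(B) − E(A) = 21.3 − 20.5 = +0.8 kJ/mol.

+0.8 kJ/mol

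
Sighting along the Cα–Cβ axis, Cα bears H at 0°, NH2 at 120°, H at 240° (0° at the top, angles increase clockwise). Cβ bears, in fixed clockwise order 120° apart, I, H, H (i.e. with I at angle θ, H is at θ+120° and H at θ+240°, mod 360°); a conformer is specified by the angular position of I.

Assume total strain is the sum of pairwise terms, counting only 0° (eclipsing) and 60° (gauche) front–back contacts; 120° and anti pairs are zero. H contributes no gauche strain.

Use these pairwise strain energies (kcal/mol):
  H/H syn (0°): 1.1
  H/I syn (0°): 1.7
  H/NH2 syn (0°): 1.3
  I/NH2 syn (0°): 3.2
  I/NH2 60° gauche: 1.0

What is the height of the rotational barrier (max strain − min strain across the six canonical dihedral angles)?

I at 0° (eclipsed): H–I eclipsed, NH2–H eclipsed, H–H eclipsed; 1.7 + 1.3 + 1.1 = 4.1 kcal/mol.
I at 60° (staggered): NH2–I gauche; 1.0 = 1.0 kcal/mol.
I at 120° (eclipsed): H–H eclipsed, NH2–I eclipsed, H–H eclipsed; 1.1 + 3.2 + 1.1 = 5.4 kcal/mol.
I at 180° (staggered): NH2–I gauche; 1.0 = 1.0 kcal/mol.
I at 240° (eclipsed): H–H eclipsed, NH2–H eclipsed, H–I eclipsed; 1.1 + 1.3 + 1.7 = 4.1 kcal/mol.
I at 300° (staggered): no non-H gauche contacts → 0.0 kcal/mol.
Max at 120° (5.4 kcal/mol), min at 300° (0.0 kcal/mol); barrier = 5.4 kcal/mol.

5.4 kcal/mol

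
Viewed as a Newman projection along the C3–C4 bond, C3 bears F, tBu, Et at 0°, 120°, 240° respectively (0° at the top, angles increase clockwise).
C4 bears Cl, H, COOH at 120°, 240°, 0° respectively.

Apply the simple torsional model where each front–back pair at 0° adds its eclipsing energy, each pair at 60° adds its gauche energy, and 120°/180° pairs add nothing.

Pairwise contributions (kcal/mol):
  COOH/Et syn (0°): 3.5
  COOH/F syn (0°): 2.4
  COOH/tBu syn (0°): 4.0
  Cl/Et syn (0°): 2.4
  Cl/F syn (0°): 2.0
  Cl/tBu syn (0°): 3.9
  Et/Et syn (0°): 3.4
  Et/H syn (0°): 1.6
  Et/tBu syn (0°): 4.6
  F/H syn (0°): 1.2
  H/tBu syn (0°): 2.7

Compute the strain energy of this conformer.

7.9 kcal/mol

This conformer (eclipsed): F(0°)/COOH(0°) eclipsed 2.4; tBu(120°)/Cl(120°) eclipsed 3.9; Et(240°)/H(240°) eclipsed 1.6 → 7.9 kcal/mol.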